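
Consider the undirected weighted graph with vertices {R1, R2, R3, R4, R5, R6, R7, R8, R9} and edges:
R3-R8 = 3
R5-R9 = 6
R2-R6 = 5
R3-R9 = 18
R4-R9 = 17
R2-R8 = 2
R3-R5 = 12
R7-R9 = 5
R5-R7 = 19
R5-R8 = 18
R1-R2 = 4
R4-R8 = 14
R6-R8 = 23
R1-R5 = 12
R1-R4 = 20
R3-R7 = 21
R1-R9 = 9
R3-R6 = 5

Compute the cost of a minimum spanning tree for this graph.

48

Grow the tree from R4 using Prim:
Step 1: cheapest edge leaving the tree is R4-R8 (14); add R8.
Step 2: cheapest edge leaving the tree is R2-R8 (2); add R2.
Step 3: cheapest edge leaving the tree is R3-R8 (3); add R3.
Step 4: cheapest edge leaving the tree is R1-R2 (4); add R1.
Step 5: cheapest edge leaving the tree is R2-R6 (5); add R6.
Step 6: cheapest edge leaving the tree is R1-R9 (9); add R9.
Step 7: cheapest edge leaving the tree is R7-R9 (5); add R7.
Step 8: cheapest edge leaving the tree is R5-R9 (6); add R5.
MST edges: R4-R8, R2-R8, R3-R8, R1-R2, R2-R6, R1-R9, R7-R9, R5-R9; total weight 14+2+3+4+5+9+5+6 = 48.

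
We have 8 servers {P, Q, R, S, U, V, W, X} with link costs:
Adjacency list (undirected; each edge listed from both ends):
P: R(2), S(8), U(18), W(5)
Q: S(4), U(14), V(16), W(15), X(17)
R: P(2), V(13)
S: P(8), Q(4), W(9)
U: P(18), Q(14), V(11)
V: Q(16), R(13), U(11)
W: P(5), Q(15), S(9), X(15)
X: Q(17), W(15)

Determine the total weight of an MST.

58

Kruskal: consider edges lightest-first.
P-R (2): add — endpoints in different components.
Q-S (4): add — endpoints in different components.
P-W (5): add — endpoints in different components.
P-S (8): add — endpoints in different components.
S-W (9): skip — W and S already connected.
U-V (11): add — endpoints in different components.
R-V (13): add — endpoints in different components.
Q-U (14): skip — Q and U already connected.
Q-W (15): skip — Q and W already connected.
W-X (15): add — endpoints in different components.
MST edges: P-R, Q-S, P-W, P-S, U-V, R-V, W-X; total weight 2+4+5+8+11+13+15 = 58.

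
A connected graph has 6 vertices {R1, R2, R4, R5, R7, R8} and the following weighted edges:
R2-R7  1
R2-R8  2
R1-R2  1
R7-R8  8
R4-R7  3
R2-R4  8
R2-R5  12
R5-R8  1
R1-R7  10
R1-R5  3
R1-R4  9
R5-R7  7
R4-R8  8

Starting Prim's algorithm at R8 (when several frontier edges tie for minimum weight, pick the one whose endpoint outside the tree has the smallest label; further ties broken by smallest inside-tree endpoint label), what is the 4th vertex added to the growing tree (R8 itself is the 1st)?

R1

Prim, starting at R8.
Step 1: frontier [R5-R8 1, R2-R8 2, R4-R8 8, R7-R8 8] → take R5-R8 (1); add R5.
Step 2: frontier [R1-R5 3, R5-R7 7, R2-R5 12, R2-R8 2, R4-R8 8, R7-R8 8] → take R2-R8 (2); add R2.
Step 3: frontier [R1-R2 1, R2-R7 1, R2-R4 8, R1-R5 3, R5-R7 7, R4-R8 8, R7-R8 8] → take R1-R2 (1); add R1.
Step 4: frontier [R1-R4 9, R1-R7 10, R2-R7 1, R2-R4 8, R5-R7 7, R4-R8 8, R7-R8 8] → take R2-R7 (1); add R7.
Step 5: frontier [R1-R4 9, R2-R4 8, R4-R7 3, R4-R8 8] → take R4-R7 (3); add R4.
Vertex order: R8, R5, R2, R1, R7, R4. The 4th vertex is R1.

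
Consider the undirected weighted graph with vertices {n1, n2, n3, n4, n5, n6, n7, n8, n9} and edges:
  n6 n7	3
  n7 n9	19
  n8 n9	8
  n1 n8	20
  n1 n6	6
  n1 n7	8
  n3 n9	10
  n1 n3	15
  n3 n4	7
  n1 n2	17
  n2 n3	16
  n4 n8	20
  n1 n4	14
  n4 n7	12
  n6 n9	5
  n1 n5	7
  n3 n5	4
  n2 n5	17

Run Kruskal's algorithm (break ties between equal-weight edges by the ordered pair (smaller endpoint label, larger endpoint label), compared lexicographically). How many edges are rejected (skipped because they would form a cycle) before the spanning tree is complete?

Kruskal: consider edges lightest-first.
n6 n7 (3): add — endpoints in different components.
n3 n5 (4): add — endpoints in different components.
n6 n9 (5): add — endpoints in different components.
n1 n6 (6): add — endpoints in different components.
n1 n5 (7): add — endpoints in different components.
n3 n4 (7): add — endpoints in different components.
n1 n7 (8): skip — n7 and n1 already connected.
n8 n9 (8): add — endpoints in different components.
n3 n9 (10): skip — n3 and n9 already connected.
n4 n7 (12): skip — n7 and n4 already connected.
n1 n4 (14): skip — n4 and n1 already connected.
n1 n3 (15): skip — n3 and n1 already connected.
n2 n3 (16): add — endpoints in different components.
Edges rejected before the tree was complete: 5.

5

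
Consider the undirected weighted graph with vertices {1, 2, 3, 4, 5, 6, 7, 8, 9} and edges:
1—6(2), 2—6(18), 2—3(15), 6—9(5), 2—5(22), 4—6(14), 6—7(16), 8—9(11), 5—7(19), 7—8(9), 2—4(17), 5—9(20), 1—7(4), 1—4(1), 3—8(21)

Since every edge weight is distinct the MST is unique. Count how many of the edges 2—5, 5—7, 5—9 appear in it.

Kruskal: consider edges lightest-first.
1—4 (1): add — endpoints in different components.
1—6 (2): add — endpoints in different components.
1—7 (4): add — endpoints in different components.
6—9 (5): add — endpoints in different components.
7—8 (9): add — endpoints in different components.
8—9 (11): skip — 8 and 9 already connected.
4—6 (14): skip — 4 and 6 already connected.
2—3 (15): add — endpoints in different components.
6—7 (16): skip — 6 and 7 already connected.
2—4 (17): add — endpoints in different components.
2—6 (18): skip — 2 and 6 already connected.
5—7 (19): add — endpoints in different components.
MST edge set: {1—4, 1—6, 1—7, 6—9, 7—8, 2—3, 2—4, 5—7}.
Of the listed edges, {5—7} are in the MST → 1.

1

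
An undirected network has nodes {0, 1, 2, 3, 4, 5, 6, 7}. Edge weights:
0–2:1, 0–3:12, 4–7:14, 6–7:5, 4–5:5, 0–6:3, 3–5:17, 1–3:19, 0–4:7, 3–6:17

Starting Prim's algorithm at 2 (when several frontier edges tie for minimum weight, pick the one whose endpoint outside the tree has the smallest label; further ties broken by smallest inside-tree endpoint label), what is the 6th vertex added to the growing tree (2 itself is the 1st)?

Grow the tree from 2 using Prim:
Step 1: cheapest edge leaving the tree is 0–2 (1); add 0.
Step 2: cheapest edge leaving the tree is 0–6 (3); add 6.
Step 3: cheapest edge leaving the tree is 6–7 (5); add 7.
Step 4: cheapest edge leaving the tree is 0–4 (7); add 4.
Step 5: cheapest edge leaving the tree is 4–5 (5); add 5.
Step 6: cheapest edge leaving the tree is 0–3 (12); add 3.
Step 7: cheapest edge leaving the tree is 1–3 (19); add 1.
Vertex order: 2, 0, 6, 7, 4, 5, 3, 1. The 6th vertex is 5.

5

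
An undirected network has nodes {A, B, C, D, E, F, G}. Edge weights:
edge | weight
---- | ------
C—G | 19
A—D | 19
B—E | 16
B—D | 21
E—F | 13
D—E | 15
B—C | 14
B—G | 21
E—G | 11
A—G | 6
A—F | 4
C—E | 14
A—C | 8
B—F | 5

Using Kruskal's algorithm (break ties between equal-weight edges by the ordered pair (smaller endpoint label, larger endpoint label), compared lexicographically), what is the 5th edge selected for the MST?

E-G

Kruskal's algorithm — process edges by increasing weight (ties by edge label):
A—F (4): add — endpoints in different components.
B—F (5): add — endpoints in different components.
A—G (6): add — endpoints in different components.
A—C (8): add — endpoints in different components.
E—G (11): add — endpoints in different components.
E—F (13): skip — E and F already connected.
B—C (14): skip — B and C already connected.
C—E (14): skip — C and E already connected.
D—E (15): add — endpoints in different components.
The 5th edge added is E—G.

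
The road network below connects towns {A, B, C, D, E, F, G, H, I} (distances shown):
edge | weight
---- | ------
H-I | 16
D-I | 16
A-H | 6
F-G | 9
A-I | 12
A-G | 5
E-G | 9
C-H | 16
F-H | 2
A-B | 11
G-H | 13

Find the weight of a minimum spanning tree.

Grow the tree from G using Prim:
Step 1: frontier [A-G 5, E-G 9, F-G 9, G-H 13] → take A-G (5); add A.
Step 2: frontier [A-H 6, A-B 11, A-I 12, E-G 9, F-G 9, G-H 13] → take A-H (6); add H.
Step 3: frontier [A-B 11, A-I 12, E-G 9, F-G 9, F-H 2, C-H 16, H-I 16] → take F-H (2); add F.
Step 4: frontier [A-B 11, A-I 12, E-G 9, C-H 16, H-I 16] → take E-G (9); add E.
Step 5: frontier [A-B 11, A-I 12, C-H 16, H-I 16] → take A-B (11); add B.
Step 6: frontier [A-I 12, C-H 16, H-I 16] → take A-I (12); add I.
Step 7: frontier [C-H 16, D-I 16] → take C-H (16); add C.
Step 8: frontier [D-I 16] → take D-I (16); add D.
MST edges: A-G, A-H, F-H, E-G, A-B, A-I, C-H, D-I; total weight 5+6+2+9+11+12+16+16 = 77.

77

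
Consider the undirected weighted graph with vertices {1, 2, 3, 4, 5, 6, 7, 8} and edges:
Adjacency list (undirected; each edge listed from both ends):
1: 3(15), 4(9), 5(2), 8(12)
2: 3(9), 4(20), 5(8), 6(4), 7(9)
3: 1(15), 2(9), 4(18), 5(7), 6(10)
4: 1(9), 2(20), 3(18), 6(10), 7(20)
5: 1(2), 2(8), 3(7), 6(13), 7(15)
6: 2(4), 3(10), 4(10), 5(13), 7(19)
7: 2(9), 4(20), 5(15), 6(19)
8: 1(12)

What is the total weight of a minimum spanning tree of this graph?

51

Prim's algorithm from 3:
Step 1: cheapest edge leaving the tree is 3-5 (7); add 5.
Step 2: cheapest edge leaving the tree is 1-5 (2); add 1.
Step 3: cheapest edge leaving the tree is 2-5 (8); add 2.
Step 4: cheapest edge leaving the tree is 2-6 (4); add 6.
Step 5: cheapest edge leaving the tree is 1-4 (9); add 4.
Step 6: cheapest edge leaving the tree is 2-7 (9); add 7.
Step 7: cheapest edge leaving the tree is 1-8 (12); add 8.
MST edges: 3-5, 1-5, 2-5, 2-6, 1-4, 2-7, 1-8; total weight 7+2+8+4+9+9+12 = 51.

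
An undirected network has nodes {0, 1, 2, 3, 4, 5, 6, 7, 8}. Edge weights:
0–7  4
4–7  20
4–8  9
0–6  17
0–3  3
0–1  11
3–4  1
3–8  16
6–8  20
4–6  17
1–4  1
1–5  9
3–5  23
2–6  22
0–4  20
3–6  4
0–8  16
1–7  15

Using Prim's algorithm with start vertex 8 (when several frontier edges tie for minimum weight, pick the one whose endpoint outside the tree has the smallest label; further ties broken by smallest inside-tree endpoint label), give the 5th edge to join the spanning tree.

Prim's algorithm from 8:
Step 1: cheapest edge leaving the tree is 4–8 (9); add 4.
Step 2: cheapest edge leaving the tree is 1–4 (1); add 1.
Step 3: cheapest edge leaving the tree is 3–4 (1); add 3.
Step 4: cheapest edge leaving the tree is 0–3 (3); add 0.
Step 5: cheapest edge leaving the tree is 3–6 (4); add 6.
Step 6: cheapest edge leaving the tree is 0–7 (4); add 7.
Step 7: cheapest edge leaving the tree is 1–5 (9); add 5.
Step 8: cheapest edge leaving the tree is 2–6 (22); add 2.
The 5th edge added is 3–6.

3-6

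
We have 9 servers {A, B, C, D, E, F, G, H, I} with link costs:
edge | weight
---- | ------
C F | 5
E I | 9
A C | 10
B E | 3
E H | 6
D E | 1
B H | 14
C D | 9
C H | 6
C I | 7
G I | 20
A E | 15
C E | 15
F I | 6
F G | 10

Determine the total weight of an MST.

47

Kruskal's algorithm — process edges by increasing weight (ties by edge label):
D E (1): add — endpoints in different components.
B E (3): add — endpoints in different components.
C F (5): add — endpoints in different components.
C H (6): add — endpoints in different components.
E H (6): add — endpoints in different components.
F I (6): add — endpoints in different components.
C I (7): skip — C and I already connected.
C D (9): skip — C and D already connected.
E I (9): skip — E and I already connected.
A C (10): add — endpoints in different components.
F G (10): add — endpoints in different components.
MST edges: D E, B E, C F, C H, E H, F I, A C, F G; total weight 1+3+5+6+6+6+10+10 = 47.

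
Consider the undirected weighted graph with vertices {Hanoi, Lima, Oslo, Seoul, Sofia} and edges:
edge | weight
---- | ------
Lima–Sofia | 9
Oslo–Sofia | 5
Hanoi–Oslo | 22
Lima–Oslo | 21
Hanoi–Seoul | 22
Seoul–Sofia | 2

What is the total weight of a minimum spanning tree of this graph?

Grow the tree from Lima using Prim:
Step 1: frontier [Lima–Sofia 9, Lima–Oslo 21] → take Lima–Sofia (9); add Sofia.
Step 2: frontier [Lima–Oslo 21, Seoul–Sofia 2, Oslo–Sofia 5] → take Seoul–Sofia (2); add Seoul.
Step 3: frontier [Lima–Oslo 21, Hanoi–Seoul 22, Oslo–Sofia 5] → take Oslo–Sofia (5); add Oslo.
Step 4: frontier [Hanoi–Oslo 22, Hanoi–Seoul 22] → take Hanoi–Oslo (22); add Hanoi.
MST edges: Lima–Sofia, Seoul–Sofia, Oslo–Sofia, Hanoi–Oslo; total weight 9+2+5+22 = 38.

38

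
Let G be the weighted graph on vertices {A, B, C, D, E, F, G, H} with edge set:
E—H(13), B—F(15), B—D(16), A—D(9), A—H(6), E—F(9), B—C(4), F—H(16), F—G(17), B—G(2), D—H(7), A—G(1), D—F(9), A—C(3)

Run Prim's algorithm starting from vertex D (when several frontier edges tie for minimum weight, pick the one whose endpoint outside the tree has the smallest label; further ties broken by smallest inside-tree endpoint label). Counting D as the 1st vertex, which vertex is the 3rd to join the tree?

A

Prim, starting at D.
Step 1: cheapest edge leaving the tree is D—H (7); add H.
Step 2: cheapest edge leaving the tree is A—H (6); add A.
Step 3: cheapest edge leaving the tree is A—G (1); add G.
Step 4: cheapest edge leaving the tree is B—G (2); add B.
Step 5: cheapest edge leaving the tree is A—C (3); add C.
Step 6: cheapest edge leaving the tree is D—F (9); add F.
Step 7: cheapest edge leaving the tree is E—F (9); add E.
Vertex order: D, H, A, G, B, C, F, E. The 3rd vertex is A.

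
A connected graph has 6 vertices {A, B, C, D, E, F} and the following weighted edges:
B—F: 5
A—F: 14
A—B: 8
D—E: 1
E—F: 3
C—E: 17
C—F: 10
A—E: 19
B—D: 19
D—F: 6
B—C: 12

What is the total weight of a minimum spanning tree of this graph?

Prim, starting at D.
Step 1: frontier [D—E 1, D—F 6, B—D 19] → take D—E (1); add E.
Step 2: frontier [D—F 6, B—D 19, E—F 3, C—E 17, A—E 19] → take E—F (3); add F.
Step 3: frontier [B—D 19, C—E 17, A—E 19, B—F 5, C—F 10, A—F 14] → take B—F (5); add B.
Step 4: frontier [A—B 8, B—C 12, C—E 17, A—E 19, C—F 10, A—F 14] → take A—B (8); add A.
Step 5: frontier [B—C 12, C—E 17, C—F 10] → take C—F (10); add C.
MST edges: D—E, E—F, B—F, A—B, C—F; total weight 1+3+5+8+10 = 27.

27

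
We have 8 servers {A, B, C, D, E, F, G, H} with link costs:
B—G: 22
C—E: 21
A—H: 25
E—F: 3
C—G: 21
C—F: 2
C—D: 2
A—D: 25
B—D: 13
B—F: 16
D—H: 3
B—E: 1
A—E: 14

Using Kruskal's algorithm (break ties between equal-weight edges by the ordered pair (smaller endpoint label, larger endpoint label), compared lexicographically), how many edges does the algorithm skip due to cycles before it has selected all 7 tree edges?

Sort edges by weight, then run Kruskal:
B—E (1): add — endpoints in different components.
C—D (2): add — endpoints in different components.
C—F (2): add — endpoints in different components.
D—H (3): add — endpoints in different components.
E—F (3): add — endpoints in different components.
B—D (13): skip — B and D already connected.
A—E (14): add — endpoints in different components.
B—F (16): skip — B and F already connected.
C—E (21): skip — C and E already connected.
C—G (21): add — endpoints in different components.
Edges rejected before the tree was complete: 3.

3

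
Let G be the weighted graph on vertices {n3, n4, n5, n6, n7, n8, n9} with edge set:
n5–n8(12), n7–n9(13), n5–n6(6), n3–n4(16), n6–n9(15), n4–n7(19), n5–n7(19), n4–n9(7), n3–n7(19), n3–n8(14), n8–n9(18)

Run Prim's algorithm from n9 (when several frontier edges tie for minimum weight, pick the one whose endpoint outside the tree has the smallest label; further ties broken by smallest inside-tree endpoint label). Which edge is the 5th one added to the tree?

n5-n8

Grow the tree from n9 using Prim:
Step 1: cheapest edge leaving the tree is n4–n9 (7); add n4.
Step 2: cheapest edge leaving the tree is n7–n9 (13); add n7.
Step 3: cheapest edge leaving the tree is n6–n9 (15); add n6.
Step 4: cheapest edge leaving the tree is n5–n6 (6); add n5.
Step 5: cheapest edge leaving the tree is n5–n8 (12); add n8.
Step 6: cheapest edge leaving the tree is n3–n8 (14); add n3.
The 5th edge added is n5–n8.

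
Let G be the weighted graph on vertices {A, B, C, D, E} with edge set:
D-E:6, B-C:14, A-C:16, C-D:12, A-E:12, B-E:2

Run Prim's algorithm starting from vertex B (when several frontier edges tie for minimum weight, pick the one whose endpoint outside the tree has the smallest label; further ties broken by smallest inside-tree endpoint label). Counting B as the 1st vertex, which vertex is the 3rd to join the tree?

Prim, starting at B.
Step 1: frontier [B-E 2, B-C 14] → take B-E (2); add E.
Step 2: frontier [B-C 14, D-E 6, A-E 12] → take D-E (6); add D.
Step 3: frontier [B-C 14, C-D 12, A-E 12] → take A-E (12); add A.
Step 4: frontier [A-C 16, B-C 14, C-D 12] → take C-D (12); add C.
Vertex order: B, E, D, A, C. The 3rd vertex is D.

D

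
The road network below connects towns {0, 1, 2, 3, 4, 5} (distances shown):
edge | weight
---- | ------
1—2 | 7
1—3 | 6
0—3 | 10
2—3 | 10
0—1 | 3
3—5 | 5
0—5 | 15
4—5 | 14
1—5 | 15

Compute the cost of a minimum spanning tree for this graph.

35

Prim, starting at 3.
Step 1: cheapest edge leaving the tree is 3—5 (5); add 5.
Step 2: cheapest edge leaving the tree is 1—3 (6); add 1.
Step 3: cheapest edge leaving the tree is 0—1 (3); add 0.
Step 4: cheapest edge leaving the tree is 1—2 (7); add 2.
Step 5: cheapest edge leaving the tree is 4—5 (14); add 4.
MST edges: 3—5, 1—3, 0—1, 1—2, 4—5; total weight 5+6+3+7+14 = 35.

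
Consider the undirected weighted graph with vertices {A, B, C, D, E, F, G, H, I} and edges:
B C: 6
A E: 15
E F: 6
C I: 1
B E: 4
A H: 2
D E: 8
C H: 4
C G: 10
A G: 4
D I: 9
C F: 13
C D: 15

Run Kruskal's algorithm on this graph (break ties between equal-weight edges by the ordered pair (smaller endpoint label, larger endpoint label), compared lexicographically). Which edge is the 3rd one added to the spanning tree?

A-G

Sort edges by weight, then run Kruskal:
C I (1): add — endpoints in different components.
A H (2): add — endpoints in different components.
A G (4): add — endpoints in different components.
B E (4): add — endpoints in different components.
C H (4): add — endpoints in different components.
B C (6): add — endpoints in different components.
E F (6): add — endpoints in different components.
D E (8): add — endpoints in different components.
The 3rd edge added is A G.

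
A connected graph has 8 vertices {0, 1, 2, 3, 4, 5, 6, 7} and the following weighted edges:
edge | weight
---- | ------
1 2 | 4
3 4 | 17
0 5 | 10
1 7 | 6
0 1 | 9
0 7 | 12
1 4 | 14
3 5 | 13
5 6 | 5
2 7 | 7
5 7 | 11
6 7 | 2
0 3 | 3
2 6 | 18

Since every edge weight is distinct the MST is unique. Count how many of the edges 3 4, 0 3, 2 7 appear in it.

1

Kruskal's algorithm — process edges by increasing weight (ties by edge label):
6 7 (2): add — endpoints in different components.
0 3 (3): add — endpoints in different components.
1 2 (4): add — endpoints in different components.
5 6 (5): add — endpoints in different components.
1 7 (6): add — endpoints in different components.
2 7 (7): skip — 2 and 7 already connected.
0 1 (9): add — endpoints in different components.
0 5 (10): skip — 0 and 5 already connected.
5 7 (11): skip — 5 and 7 already connected.
0 7 (12): skip — 0 and 7 already connected.
3 5 (13): skip — 3 and 5 already connected.
1 4 (14): add — endpoints in different components.
MST edge set: {6 7, 0 3, 1 2, 5 6, 1 7, 0 1, 1 4}.
Of the listed edges, {0 3} are in the MST → 1.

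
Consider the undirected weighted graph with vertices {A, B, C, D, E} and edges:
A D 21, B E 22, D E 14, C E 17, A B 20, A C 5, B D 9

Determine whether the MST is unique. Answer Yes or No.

Sort edges by weight, then run Kruskal:
A C (5): add. Components now {A,C} {B} {D} {E}
B D (9): add. Components now {A,C} {B,D} {E}
D E (14): add. Components now {A,C} {B,D,E}
C E (17): add. Components now {A,B,C,D,E}
Every non-tree edge has weight strictly greater than the heaviest edge on the tree path between its endpoints, so the MST is unique.

Yes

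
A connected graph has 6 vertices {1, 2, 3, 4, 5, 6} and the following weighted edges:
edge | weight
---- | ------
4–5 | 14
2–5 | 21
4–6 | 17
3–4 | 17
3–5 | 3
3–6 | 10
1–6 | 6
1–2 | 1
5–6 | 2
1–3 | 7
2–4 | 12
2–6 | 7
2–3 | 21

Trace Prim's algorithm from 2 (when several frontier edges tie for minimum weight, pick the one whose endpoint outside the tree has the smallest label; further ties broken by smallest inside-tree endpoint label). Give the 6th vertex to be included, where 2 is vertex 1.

Prim's algorithm from 2:
Step 1: cheapest edge leaving the tree is 1–2 (1); add 1.
Step 2: cheapest edge leaving the tree is 1–6 (6); add 6.
Step 3: cheapest edge leaving the tree is 5–6 (2); add 5.
Step 4: cheapest edge leaving the tree is 3–5 (3); add 3.
Step 5: cheapest edge leaving the tree is 2–4 (12); add 4.
Vertex order: 2, 1, 6, 5, 3, 4. The 6th vertex is 4.

4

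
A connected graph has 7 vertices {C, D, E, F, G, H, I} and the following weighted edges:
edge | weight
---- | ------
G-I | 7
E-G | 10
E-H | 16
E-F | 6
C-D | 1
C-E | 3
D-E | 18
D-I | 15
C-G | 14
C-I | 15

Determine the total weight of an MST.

Prim, starting at H.
Step 1: frontier [E-H 16] → take E-H (16); add E.
Step 2: frontier [C-E 3, E-F 6, E-G 10, D-E 18] → take C-E (3); add C.
Step 3: frontier [C-D 1, C-G 14, C-I 15, E-F 6, E-G 10, D-E 18] → take C-D (1); add D.
Step 4: frontier [C-G 14, C-I 15, D-I 15, E-F 6, E-G 10] → take E-F (6); add F.
Step 5: frontier [C-G 14, C-I 15, D-I 15, E-G 10] → take E-G (10); add G.
Step 6: frontier [C-I 15, D-I 15, G-I 7] → take G-I (7); add I.
MST edges: E-H, C-E, C-D, E-F, E-G, G-I; total weight 16+3+1+6+10+7 = 43.

43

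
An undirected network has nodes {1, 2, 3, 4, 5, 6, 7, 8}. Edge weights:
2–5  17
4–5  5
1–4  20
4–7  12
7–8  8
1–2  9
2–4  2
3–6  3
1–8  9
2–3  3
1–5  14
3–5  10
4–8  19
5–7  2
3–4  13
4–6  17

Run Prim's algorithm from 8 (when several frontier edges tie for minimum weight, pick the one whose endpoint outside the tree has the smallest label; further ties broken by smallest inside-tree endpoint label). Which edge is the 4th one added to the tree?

2-4

Prim, starting at 8.
Step 1: cheapest edge leaving the tree is 7–8 (8); add 7.
Step 2: cheapest edge leaving the tree is 5–7 (2); add 5.
Step 3: cheapest edge leaving the tree is 4–5 (5); add 4.
Step 4: cheapest edge leaving the tree is 2–4 (2); add 2.
Step 5: cheapest edge leaving the tree is 2–3 (3); add 3.
Step 6: cheapest edge leaving the tree is 3–6 (3); add 6.
Step 7: cheapest edge leaving the tree is 1–2 (9); add 1.
The 4th edge added is 2–4.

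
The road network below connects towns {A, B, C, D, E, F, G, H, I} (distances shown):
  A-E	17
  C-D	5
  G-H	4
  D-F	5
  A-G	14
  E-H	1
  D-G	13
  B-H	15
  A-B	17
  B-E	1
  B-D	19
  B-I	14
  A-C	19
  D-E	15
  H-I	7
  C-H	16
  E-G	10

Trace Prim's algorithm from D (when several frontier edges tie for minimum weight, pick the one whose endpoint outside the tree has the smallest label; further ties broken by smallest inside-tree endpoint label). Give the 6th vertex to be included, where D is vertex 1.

E

Grow the tree from D using Prim:
Step 1: cheapest edge leaving the tree is C-D (5); add C.
Step 2: cheapest edge leaving the tree is D-F (5); add F.
Step 3: cheapest edge leaving the tree is D-G (13); add G.
Step 4: cheapest edge leaving the tree is G-H (4); add H.
Step 5: cheapest edge leaving the tree is E-H (1); add E.
Step 6: cheapest edge leaving the tree is B-E (1); add B.
Step 7: cheapest edge leaving the tree is H-I (7); add I.
Step 8: cheapest edge leaving the tree is A-G (14); add A.
Vertex order: D, C, F, G, H, E, B, I, A. The 6th vertex is E.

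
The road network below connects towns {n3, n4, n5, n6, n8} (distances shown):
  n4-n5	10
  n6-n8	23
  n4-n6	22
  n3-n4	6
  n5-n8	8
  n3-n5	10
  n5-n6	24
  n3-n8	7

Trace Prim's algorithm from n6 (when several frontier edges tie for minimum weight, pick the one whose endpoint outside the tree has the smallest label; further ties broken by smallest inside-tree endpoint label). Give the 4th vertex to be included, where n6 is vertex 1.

Grow the tree from n6 using Prim:
Step 1: frontier [n4-n6 22, n6-n8 23, n5-n6 24] → take n4-n6 (22); add n4.
Step 2: frontier [n3-n4 6, n4-n5 10, n6-n8 23, n5-n6 24] → take n3-n4 (6); add n3.
Step 3: frontier [n3-n8 7, n3-n5 10, n4-n5 10, n6-n8 23, n5-n6 24] → take n3-n8 (7); add n8.
Step 4: frontier [n3-n5 10, n4-n5 10, n5-n6 24, n5-n8 8] → take n5-n8 (8); add n5.
Vertex order: n6, n4, n3, n8, n5. The 4th vertex is n8.

n8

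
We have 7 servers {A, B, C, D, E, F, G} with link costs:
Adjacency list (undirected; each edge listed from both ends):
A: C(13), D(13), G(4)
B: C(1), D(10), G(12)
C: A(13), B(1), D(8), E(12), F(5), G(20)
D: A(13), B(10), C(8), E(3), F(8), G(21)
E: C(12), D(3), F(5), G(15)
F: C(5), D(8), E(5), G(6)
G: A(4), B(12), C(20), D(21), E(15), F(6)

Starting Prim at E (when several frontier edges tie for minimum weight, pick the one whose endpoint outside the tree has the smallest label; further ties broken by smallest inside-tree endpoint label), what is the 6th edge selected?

A-G

Prim, starting at E.
Step 1: cheapest edge leaving the tree is D-E (3); add D.
Step 2: cheapest edge leaving the tree is E-F (5); add F.
Step 3: cheapest edge leaving the tree is C-F (5); add C.
Step 4: cheapest edge leaving the tree is B-C (1); add B.
Step 5: cheapest edge leaving the tree is F-G (6); add G.
Step 6: cheapest edge leaving the tree is A-G (4); add A.
The 6th edge added is A-G.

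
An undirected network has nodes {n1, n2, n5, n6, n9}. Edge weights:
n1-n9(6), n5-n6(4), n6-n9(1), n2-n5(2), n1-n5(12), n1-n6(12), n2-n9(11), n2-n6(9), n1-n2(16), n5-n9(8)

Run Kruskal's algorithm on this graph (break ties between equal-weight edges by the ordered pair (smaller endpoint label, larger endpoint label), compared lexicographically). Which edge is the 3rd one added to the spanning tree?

Sort edges by weight, then run Kruskal:
n6-n9 (1): add — endpoints in different components.
n2-n5 (2): add — endpoints in different components.
n5-n6 (4): add — endpoints in different components.
n1-n9 (6): add — endpoints in different components.
The 3rd edge added is n5-n6.

n5-n6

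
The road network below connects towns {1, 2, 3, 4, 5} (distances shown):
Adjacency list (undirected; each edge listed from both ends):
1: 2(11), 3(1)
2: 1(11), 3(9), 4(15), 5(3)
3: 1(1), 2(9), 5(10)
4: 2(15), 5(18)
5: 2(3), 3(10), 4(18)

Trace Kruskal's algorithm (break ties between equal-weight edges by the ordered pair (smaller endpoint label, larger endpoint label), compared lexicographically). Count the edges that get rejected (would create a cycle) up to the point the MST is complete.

2

Kruskal: consider edges lightest-first.
1 3 (1): add. Components now {1,3} {2} {4} {5}
2 5 (3): add. Components now {1,3} {2,5} {4}
2 3 (9): add. Components now {1,2,3,5} {4}
3 5 (10): skip — 3 and 5 already connected.
1 2 (11): skip — 1 and 2 already connected.
2 4 (15): add. Components now {1,2,3,4,5}
Edges rejected before the tree was complete: 2.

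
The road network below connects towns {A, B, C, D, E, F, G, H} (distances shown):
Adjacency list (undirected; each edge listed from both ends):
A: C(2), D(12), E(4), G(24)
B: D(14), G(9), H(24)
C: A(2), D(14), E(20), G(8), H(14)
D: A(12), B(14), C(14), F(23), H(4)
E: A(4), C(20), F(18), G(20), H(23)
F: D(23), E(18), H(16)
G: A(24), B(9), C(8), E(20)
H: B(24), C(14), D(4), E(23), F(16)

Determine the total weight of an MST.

Prim, starting at B.
Step 1: cheapest edge leaving the tree is B G (9); add G.
Step 2: cheapest edge leaving the tree is C G (8); add C.
Step 3: cheapest edge leaving the tree is A C (2); add A.
Step 4: cheapest edge leaving the tree is A E (4); add E.
Step 5: cheapest edge leaving the tree is A D (12); add D.
Step 6: cheapest edge leaving the tree is D H (4); add H.
Step 7: cheapest edge leaving the tree is F H (16); add F.
MST edges: B G, C G, A C, A E, A D, D H, F H; total weight 9+8+2+4+12+4+16 = 55.

55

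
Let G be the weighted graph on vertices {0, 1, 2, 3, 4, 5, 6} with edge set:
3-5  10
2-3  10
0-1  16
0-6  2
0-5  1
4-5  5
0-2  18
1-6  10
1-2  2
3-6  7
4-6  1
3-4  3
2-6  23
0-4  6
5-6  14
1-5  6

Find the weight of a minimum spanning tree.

15

Kruskal's algorithm — process edges by increasing weight (ties by edge label):
0-5 (1): add — endpoints in different components.
4-6 (1): add — endpoints in different components.
0-6 (2): add — endpoints in different components.
1-2 (2): add — endpoints in different components.
3-4 (3): add — endpoints in different components.
4-5 (5): skip — 4 and 5 already connected.
0-4 (6): skip — 0 and 4 already connected.
1-5 (6): add — endpoints in different components.
MST edges: 0-5, 4-6, 0-6, 1-2, 3-4, 1-5; total weight 1+1+2+2+3+6 = 15.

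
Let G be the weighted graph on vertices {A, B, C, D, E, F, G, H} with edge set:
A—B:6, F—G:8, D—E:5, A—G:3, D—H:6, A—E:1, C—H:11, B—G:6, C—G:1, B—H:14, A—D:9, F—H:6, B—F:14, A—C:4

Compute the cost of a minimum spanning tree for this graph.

28

Prim, starting at F.
Step 1: cheapest edge leaving the tree is F—H (6); add H.
Step 2: cheapest edge leaving the tree is D—H (6); add D.
Step 3: cheapest edge leaving the tree is D—E (5); add E.
Step 4: cheapest edge leaving the tree is A—E (1); add A.
Step 5: cheapest edge leaving the tree is A—G (3); add G.
Step 6: cheapest edge leaving the tree is C—G (1); add C.
Step 7: cheapest edge leaving the tree is A—B (6); add B.
MST edges: F—H, D—H, D—E, A—E, A—G, C—G, A—B; total weight 6+6+5+1+3+1+6 = 28.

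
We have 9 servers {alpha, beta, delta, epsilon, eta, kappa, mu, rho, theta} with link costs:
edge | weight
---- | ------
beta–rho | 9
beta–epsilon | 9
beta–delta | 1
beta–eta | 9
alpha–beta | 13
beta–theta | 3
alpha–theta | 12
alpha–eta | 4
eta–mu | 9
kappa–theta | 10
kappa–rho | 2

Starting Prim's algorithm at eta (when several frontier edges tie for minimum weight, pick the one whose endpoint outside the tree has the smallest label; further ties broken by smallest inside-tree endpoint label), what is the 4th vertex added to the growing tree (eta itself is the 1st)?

Grow the tree from eta using Prim:
Step 1: cheapest edge leaving the tree is alpha–eta (4); add alpha.
Step 2: cheapest edge leaving the tree is beta–eta (9); add beta.
Step 3: cheapest edge leaving the tree is beta–delta (1); add delta.
Step 4: cheapest edge leaving the tree is beta–theta (3); add theta.
Step 5: cheapest edge leaving the tree is beta–epsilon (9); add epsilon.
Step 6: cheapest edge leaving the tree is eta–mu (9); add mu.
Step 7: cheapest edge leaving the tree is beta–rho (9); add rho.
Step 8: cheapest edge leaving the tree is kappa–rho (2); add kappa.
Vertex order: eta, alpha, beta, delta, theta, epsilon, mu, rho, kappa. The 4th vertex is delta.

delta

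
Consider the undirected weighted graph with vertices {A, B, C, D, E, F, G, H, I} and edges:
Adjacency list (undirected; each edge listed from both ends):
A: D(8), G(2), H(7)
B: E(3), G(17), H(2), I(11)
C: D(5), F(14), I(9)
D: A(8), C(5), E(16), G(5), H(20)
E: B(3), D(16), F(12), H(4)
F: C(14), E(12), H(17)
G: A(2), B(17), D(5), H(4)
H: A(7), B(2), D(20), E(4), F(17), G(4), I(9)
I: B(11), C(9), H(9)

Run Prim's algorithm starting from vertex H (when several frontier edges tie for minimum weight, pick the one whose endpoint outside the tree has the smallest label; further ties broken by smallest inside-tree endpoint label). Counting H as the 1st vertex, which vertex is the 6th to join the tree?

Prim's algorithm from H:
Step 1: cheapest edge leaving the tree is B–H (2); add B.
Step 2: cheapest edge leaving the tree is B–E (3); add E.
Step 3: cheapest edge leaving the tree is G–H (4); add G.
Step 4: cheapest edge leaving the tree is A–G (2); add A.
Step 5: cheapest edge leaving the tree is D–G (5); add D.
Step 6: cheapest edge leaving the tree is C–D (5); add C.
Step 7: cheapest edge leaving the tree is C–I (9); add I.
Step 8: cheapest edge leaving the tree is E–F (12); add F.
Vertex order: H, B, E, G, A, D, C, I, F. The 6th vertex is D.

D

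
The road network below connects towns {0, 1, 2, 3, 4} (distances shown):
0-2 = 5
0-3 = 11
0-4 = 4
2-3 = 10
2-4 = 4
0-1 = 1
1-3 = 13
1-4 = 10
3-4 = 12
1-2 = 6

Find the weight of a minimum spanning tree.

Grow the tree from 2 using Prim:
Step 1: cheapest edge leaving the tree is 2-4 (4); add 4.
Step 2: cheapest edge leaving the tree is 0-4 (4); add 0.
Step 3: cheapest edge leaving the tree is 0-1 (1); add 1.
Step 4: cheapest edge leaving the tree is 2-3 (10); add 3.
MST edges: 2-4, 0-4, 0-1, 2-3; total weight 4+4+1+10 = 19.

19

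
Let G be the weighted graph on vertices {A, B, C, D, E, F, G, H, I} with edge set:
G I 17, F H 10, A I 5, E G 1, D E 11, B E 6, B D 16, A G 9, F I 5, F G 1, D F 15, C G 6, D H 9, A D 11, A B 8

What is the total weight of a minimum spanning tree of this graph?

43

Sort edges by weight, then run Kruskal:
E G (1): add — endpoints in different components.
F G (1): add — endpoints in different components.
A I (5): add — endpoints in different components.
F I (5): add — endpoints in different components.
B E (6): add — endpoints in different components.
C G (6): add — endpoints in different components.
A B (8): skip — A and B already connected.
A G (9): skip — A and G already connected.
D H (9): add — endpoints in different components.
F H (10): add — endpoints in different components.
MST edges: E G, F G, A I, F I, B E, C G, D H, F H; total weight 1+1+5+5+6+6+9+10 = 43.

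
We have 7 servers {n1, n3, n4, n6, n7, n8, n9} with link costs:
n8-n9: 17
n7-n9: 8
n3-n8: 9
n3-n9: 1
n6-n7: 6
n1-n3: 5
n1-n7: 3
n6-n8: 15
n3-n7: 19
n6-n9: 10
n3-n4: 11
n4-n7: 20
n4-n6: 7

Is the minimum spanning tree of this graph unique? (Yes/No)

Sort edges by weight, then run Kruskal:
n3-n9 (1): add. Components now {n6} {n8} {n3,n9} {n7} {n4} {n1}
n1-n7 (3): add. Components now {n6} {n8} {n3,n9} {n1,n7} {n4}
n1-n3 (5): add. Components now {n6} {n8} {n1,n3,n7,n9} {n4}
n6-n7 (6): add. Components now {n1,n3,n6,n7,n9} {n8} {n4}
n4-n6 (7): add. Components now {n1,n3,n4,n6,n7,n9} {n8}
n7-n9 (8): skip — n9 and n7 already connected.
n3-n8 (9): add. Components now {n1,n3,n4,n6,n7,n8,n9}
Every non-tree edge has weight strictly greater than the heaviest edge on the tree path between its endpoints, so the MST is unique.

Yes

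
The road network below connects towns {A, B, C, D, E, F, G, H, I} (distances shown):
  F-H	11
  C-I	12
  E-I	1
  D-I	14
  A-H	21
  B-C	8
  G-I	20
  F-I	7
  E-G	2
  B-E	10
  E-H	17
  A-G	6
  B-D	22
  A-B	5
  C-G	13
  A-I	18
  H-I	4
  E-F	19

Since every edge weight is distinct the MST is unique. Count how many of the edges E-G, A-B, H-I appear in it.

Sort edges by weight, then run Kruskal:
E-I (1): add — endpoints in different components.
E-G (2): add — endpoints in different components.
H-I (4): add — endpoints in different components.
A-B (5): add — endpoints in different components.
A-G (6): add — endpoints in different components.
F-I (7): add — endpoints in different components.
B-C (8): add — endpoints in different components.
B-E (10): skip — B and E already connected.
F-H (11): skip — F and H already connected.
C-I (12): skip — C and I already connected.
C-G (13): skip — C and G already connected.
D-I (14): add — endpoints in different components.
MST edge set: {E-I, E-G, H-I, A-B, A-G, F-I, B-C, D-I}.
Of the listed edges, {E-G, A-B, H-I} are in the MST → 3.

3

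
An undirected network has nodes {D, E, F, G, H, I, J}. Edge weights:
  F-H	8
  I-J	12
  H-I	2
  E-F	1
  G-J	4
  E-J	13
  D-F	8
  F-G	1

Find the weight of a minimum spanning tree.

Kruskal's algorithm — process edges by increasing weight (ties by edge label):
E-F (1): add — endpoints in different components.
F-G (1): add — endpoints in different components.
H-I (2): add — endpoints in different components.
G-J (4): add — endpoints in different components.
D-F (8): add — endpoints in different components.
F-H (8): add — endpoints in different components.
MST edges: E-F, F-G, H-I, G-J, D-F, F-H; total weight 1+1+2+4+8+8 = 24.

24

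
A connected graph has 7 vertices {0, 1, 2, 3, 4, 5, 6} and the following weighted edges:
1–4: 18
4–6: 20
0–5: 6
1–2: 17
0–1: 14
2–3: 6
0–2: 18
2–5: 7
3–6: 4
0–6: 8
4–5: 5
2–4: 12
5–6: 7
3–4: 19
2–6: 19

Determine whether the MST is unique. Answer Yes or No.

Kruskal: consider edges lightest-first.
3–6 (4): add. Components now {0} {1} {2} {3,6} {4} {5}
4–5 (5): add. Components now {0} {1} {2} {3,6} {4,5}
0–5 (6): add. Components now {0,4,5} {1} {2} {3,6}
2–3 (6): add. Components now {0,4,5} {1} {2,3,6}
2–5 (7): add. Components now {0,2,3,4,5,6} {1}
5–6 (7): skip — 5 and 6 already connected.
0–6 (8): skip — 0 and 6 already connected.
2–4 (12): skip — 2 and 4 already connected.
0–1 (14): add. Components now {0,1,2,3,4,5,6}
Non-tree edge 5–6 has weight 7, equal to the heaviest edge on its tree cycle — swapping gives another MST of the same weight. Not unique.

No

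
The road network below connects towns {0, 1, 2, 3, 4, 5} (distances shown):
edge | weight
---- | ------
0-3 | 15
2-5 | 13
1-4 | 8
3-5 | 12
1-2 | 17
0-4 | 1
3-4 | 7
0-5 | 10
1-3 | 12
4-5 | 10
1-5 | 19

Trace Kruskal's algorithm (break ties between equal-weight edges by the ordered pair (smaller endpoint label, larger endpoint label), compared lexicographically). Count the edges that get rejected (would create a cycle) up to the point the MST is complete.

Kruskal: consider edges lightest-first.
0-4 (1): add. Components now {0,4} {1} {2} {3} {5}
3-4 (7): add. Components now {0,3,4} {1} {2} {5}
1-4 (8): add. Components now {0,1,3,4} {2} {5}
0-5 (10): add. Components now {0,1,3,4,5} {2}
4-5 (10): skip — 4 and 5 already connected.
1-3 (12): skip — 1 and 3 already connected.
3-5 (12): skip — 3 and 5 already connected.
2-5 (13): add. Components now {0,1,2,3,4,5}
Edges rejected before the tree was complete: 3.

3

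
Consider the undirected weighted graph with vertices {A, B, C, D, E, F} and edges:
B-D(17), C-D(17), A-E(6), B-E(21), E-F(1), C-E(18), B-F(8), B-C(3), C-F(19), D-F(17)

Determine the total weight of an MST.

Prim's algorithm from B:
Step 1: frontier [B-C 3, B-F 8, B-D 17, B-E 21] → take B-C (3); add C.
Step 2: frontier [B-F 8, B-D 17, B-E 21, C-D 17, C-E 18, C-F 19] → take B-F (8); add F.
Step 3: frontier [B-D 17, B-E 21, C-D 17, C-E 18, E-F 1, D-F 17] → take E-F (1); add E.
Step 4: frontier [B-D 17, C-D 17, A-E 6, D-F 17] → take A-E (6); add A.
Step 5: frontier [B-D 17, C-D 17, D-F 17] → take B-D (17); add D.
MST edges: B-C, B-F, E-F, A-E, B-D; total weight 3+8+1+6+17 = 35.

35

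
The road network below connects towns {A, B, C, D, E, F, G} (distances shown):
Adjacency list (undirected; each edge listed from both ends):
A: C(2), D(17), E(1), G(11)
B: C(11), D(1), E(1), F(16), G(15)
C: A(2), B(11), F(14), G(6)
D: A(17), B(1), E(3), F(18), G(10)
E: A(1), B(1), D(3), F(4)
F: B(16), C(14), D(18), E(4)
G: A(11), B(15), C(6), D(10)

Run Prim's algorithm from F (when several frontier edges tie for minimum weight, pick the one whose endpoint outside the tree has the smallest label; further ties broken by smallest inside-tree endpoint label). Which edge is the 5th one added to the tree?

A-C

Prim, starting at F.
Step 1: cheapest edge leaving the tree is E—F (4); add E.
Step 2: cheapest edge leaving the tree is A—E (1); add A.
Step 3: cheapest edge leaving the tree is B—E (1); add B.
Step 4: cheapest edge leaving the tree is B—D (1); add D.
Step 5: cheapest edge leaving the tree is A—C (2); add C.
Step 6: cheapest edge leaving the tree is C—G (6); add G.
The 5th edge added is A—C.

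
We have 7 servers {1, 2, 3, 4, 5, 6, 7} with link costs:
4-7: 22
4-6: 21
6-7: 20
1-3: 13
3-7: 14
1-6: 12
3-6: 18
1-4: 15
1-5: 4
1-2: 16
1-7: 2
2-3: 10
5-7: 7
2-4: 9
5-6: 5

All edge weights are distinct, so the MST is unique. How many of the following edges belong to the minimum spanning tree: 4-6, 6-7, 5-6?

Kruskal: consider edges lightest-first.
1-7 (2): add. Components now {1,7} {2} {3} {4} {5} {6}
1-5 (4): add. Components now {1,5,7} {2} {3} {4} {6}
5-6 (5): add. Components now {1,5,6,7} {2} {3} {4}
5-7 (7): skip — 5 and 7 already connected.
2-4 (9): add. Components now {1,5,6,7} {2,4} {3}
2-3 (10): add. Components now {1,5,6,7} {2,3,4}
1-6 (12): skip — 1 and 6 already connected.
1-3 (13): add. Components now {1,2,3,4,5,6,7}
MST edge set: {1-7, 1-5, 5-6, 2-4, 2-3, 1-3}.
Of the listed edges, {5-6} are in the MST → 1.

1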